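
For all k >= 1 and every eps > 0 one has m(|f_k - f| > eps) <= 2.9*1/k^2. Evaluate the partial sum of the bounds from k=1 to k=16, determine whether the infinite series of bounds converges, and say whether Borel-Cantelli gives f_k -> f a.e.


Step 1: List the terms 2.9*1/k^2 for k = 1 to 16:
  k=1: 2.9
  k=2: 0.725
  k=3: 0.322222
  k=4: 0.18125
  k=5: 0.116
  k=6: 0.080556
  k=7: 0.059184
  k=8: 0.045312
  k=9: 0.035802
  k=10: 0.029
  k=11: 0.023967
  k=12: 0.020139
  k=13: 0.01716
  k=14: 0.014796
  k=15: 0.012889
  k=16: 0.011328
Step 2: Partial sum = 2.9 + 0.725 + 0.322222 + 0.18125 + 0.116 + 0.080556 + 0.059184 + 0.045312 + 0.035802 + 0.029 + 0.023967 + 0.020139 + 0.01716 + 0.014796 + 0.012889 + 0.011328
     = 4.594605
Step 3: The full series sum_(k>=1) 2.9*1/k^2 converges (p-series with p = 2 > 1; a constant multiple of a convergent series converges).
Step 4: Fix eps > 0. Since sum_k m(|f_k - f| > eps) < infinity, the Borel-Cantelli lemma gives
        m(limsup_k {|f_k - f| > eps}) = 0, i.e. for a.e. x, |f_k(x) - f(x)| <= eps for all large k.
        Applying this with eps = 1/j for j = 1, 2, ... and intersecting the countably many full-measure sets,
        for a.e. x we get limsup_k |f_k(x) - f(x)| <= 1/j for every j, hence f_k -> f almost everywhere.
Conclusion: series converges; Borel-Cantelli yields f_k -> f a.e.


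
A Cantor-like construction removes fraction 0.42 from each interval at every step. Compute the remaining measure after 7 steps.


Step 1: At each step, fraction remaining = 1 - 0.42 = 0.58
Step 2: After 7 steps, measure = (0.58)^7
Result = 0.02208


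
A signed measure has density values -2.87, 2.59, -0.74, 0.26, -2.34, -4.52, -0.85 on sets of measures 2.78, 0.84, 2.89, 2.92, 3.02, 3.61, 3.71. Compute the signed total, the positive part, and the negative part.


Step 1: Compute signed measure on each set:
  Set 1: -2.87 * 2.78 = -7.9786
  Set 2: 2.59 * 0.84 = 2.1756
  Set 3: -0.74 * 2.89 = -2.1386
  Set 4: 0.26 * 2.92 = 0.7592
  Set 5: -2.34 * 3.02 = -7.0668
  Set 6: -4.52 * 3.61 = -16.3172
  Set 7: -0.85 * 3.71 = -3.1535
Step 2: Total signed measure = (-7.9786) + (2.1756) + (-2.1386) + (0.7592) + (-7.0668) + (-16.3172) + (-3.1535)
     = -33.7199
Step 3: Positive part mu+(X) = sum of positive contributions = 2.9348
Step 4: Negative part mu-(X) = |sum of negative contributions| = 36.6547


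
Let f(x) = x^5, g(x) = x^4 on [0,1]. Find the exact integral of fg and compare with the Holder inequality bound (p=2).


Step 1: Exact integral of f*g = integral(x^9, 0, 1) = 1/10
     = 0.1
Step 2: Holder bound with p=2, q=2:
  ||f||_p = (integral x^10 dx)^(1/2) = (1/11)^(1/2) = 0.301511
  ||g||_q = (integral x^8 dx)^(1/2) = (1/9)^(1/2) = 0.333333
Step 3: Holder bound = ||f||_p * ||g||_q = 0.301511 * 0.333333 = 0.100504
Verification: 0.1 <= 0.100504 (Holder holds)


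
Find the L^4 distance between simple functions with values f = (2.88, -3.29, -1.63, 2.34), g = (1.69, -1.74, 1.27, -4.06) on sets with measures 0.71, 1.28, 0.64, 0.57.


Step 1: Compute differences f_i - g_i:
  2.88 - 1.69 = 1.19
  -3.29 - -1.74 = -1.55
  -1.63 - 1.27 = -2.9
  2.34 - -4.06 = 6.4
Step 2: Compute |diff|^4 * measure for each set:
  |1.19|^4 * 0.71 = 2.005339 * 0.71 = 1.423791
  |-1.55|^4 * 1.28 = 5.772006 * 1.28 = 7.388168
  |-2.9|^4 * 0.64 = 70.7281 * 0.64 = 45.265984
  |6.4|^4 * 0.57 = 1677.7216 * 0.57 = 956.301312
Step 3: Sum = 1010.379255
Step 4: ||f-g||_4 = (1010.379255)^(1/4) = 5.637949


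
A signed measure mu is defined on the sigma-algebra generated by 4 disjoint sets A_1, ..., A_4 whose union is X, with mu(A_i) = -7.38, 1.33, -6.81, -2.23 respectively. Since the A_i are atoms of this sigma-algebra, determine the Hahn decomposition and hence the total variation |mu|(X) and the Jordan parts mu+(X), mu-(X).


Step 1: Every measurable set is a union of atoms (the cells / points), so a Hahn decomposition is
  obtained by grouping atoms by sign: P = union of atoms with mu > 0, N = union of the remaining atoms.
  Atoms in P (indices): 2;  atoms in N (indices): 1, 3, 4
  Positive values: 1.33
  Negative values: -7.38, -6.81, -2.23
Step 2: mu+(X) = mu(P) = sum of positive atom values = 1.33
Step 3: mu-(X) = -mu(N) = sum of |negative atom values| = 16.42
Step 4: |mu|(X) = mu+(X) + mu-(X) = 1.33 + 16.42 = 17.75


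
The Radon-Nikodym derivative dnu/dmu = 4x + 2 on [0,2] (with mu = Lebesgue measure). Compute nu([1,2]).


nu(A) = integral_A (dnu/dmu) dmu = integral_1^2 (4x + 2) dx
Step 1: Antiderivative F(x) = (4/2)x^2 + 2x
Step 2: F(2) = (4/2)*2^2 + 2*2 = 8 + 4 = 12
Step 3: F(1) = (4/2)*1^2 + 2*1 = 2 + 2 = 4
Step 4: nu([1,2]) = F(2) - F(1) = 12 - 4 = 8


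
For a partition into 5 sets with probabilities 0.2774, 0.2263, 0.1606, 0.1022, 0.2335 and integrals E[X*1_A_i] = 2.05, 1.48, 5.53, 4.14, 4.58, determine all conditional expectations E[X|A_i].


For each cell A_i: E[X|A_i] = E[X*1_A_i] / P(A_i)
Step 1: E[X|A_1] = 2.05 / 0.2774 = 7.39005
Step 2: E[X|A_2] = 1.48 / 0.2263 = 6.539991
Step 3: E[X|A_3] = 5.53 / 0.1606 = 34.433375
Step 4: E[X|A_4] = 4.14 / 0.1022 = 40.508806
Step 5: E[X|A_5] = 4.58 / 0.2335 = 19.614561
Verification: E[X] = sum E[X*1_A_i] = 2.05 + 1.48 + 5.53 + 4.14 + 4.58 = 17.78


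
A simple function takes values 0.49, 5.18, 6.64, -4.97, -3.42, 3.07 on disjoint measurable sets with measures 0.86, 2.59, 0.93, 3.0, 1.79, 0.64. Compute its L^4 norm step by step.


Step 1: Compute |f_i|^4 for each value:
  |0.49|^4 = 0.057648
  |5.18|^4 = 719.97769
  |6.64|^4 = 1943.892828
  |-4.97|^4 = 610.134461
  |-3.42|^4 = 136.805773
  |3.07|^4 = 88.82874
Step 2: Multiply by measures and sum:
  0.057648 * 0.86 = 0.049577
  719.97769 * 2.59 = 1864.742216
  1943.892828 * 0.93 = 1807.82033
  610.134461 * 3.0 = 1830.403382
  136.805773 * 1.79 = 244.882334
  88.82874 * 0.64 = 56.850394
Sum = 0.049577 + 1864.742216 + 1807.82033 + 1830.403382 + 244.882334 + 56.850394 = 5804.748234
Step 3: Take the p-th root:
||f||_4 = (5804.748234)^(1/4) = 8.728625


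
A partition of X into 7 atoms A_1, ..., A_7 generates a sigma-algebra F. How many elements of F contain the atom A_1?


Each element of F is a union of some subset S of the 7 atoms.
The element contains A_1 iff A_1 is in S.
So we count subsets S of {A_1,...,A_7} with A_1 in S: choose freely among the other 6 atoms.
Count = 2^(7-1) = 2^6 = 64.


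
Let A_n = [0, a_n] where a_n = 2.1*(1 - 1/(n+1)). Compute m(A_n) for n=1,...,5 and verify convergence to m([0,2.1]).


By continuity of measure from below: if A_n increases to A, then m(A_n) -> m(A).
Here A = [0, 2.1], so m(A) = 2.1
Step 1: a_1 = 2.1*(1 - 1/2) = 1.05, m(A_1) = 1.05
Step 2: a_2 = 2.1*(1 - 1/3) = 1.4, m(A_2) = 1.4
Step 3: a_3 = 2.1*(1 - 1/4) = 1.575, m(A_3) = 1.575
Step 4: a_4 = 2.1*(1 - 1/5) = 1.68, m(A_4) = 1.68
Step 5: a_5 = 2.1*(1 - 1/6) = 1.75, m(A_5) = 1.75
Limit: m(A_n) -> m([0,2.1]) = 2.1


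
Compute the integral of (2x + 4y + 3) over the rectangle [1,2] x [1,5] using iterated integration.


By Fubini, integrate in x first, then y.
Step 1: Fix y, integrate over x in [1,2]:
  integral(2x + 4y + 3, x=1..2)
  = 2*(2^2 - 1^2)/2 + (4y + 3)*(2 - 1)
  = 3 + (4y + 3)*1
  = 3 + 4y + 3
  = 6 + 4y
Step 2: Integrate over y in [1,5]:
  integral(6 + 4y, y=1..5)
  = 6*4 + 4*(5^2 - 1^2)/2
  = 24 + 48
  = 72


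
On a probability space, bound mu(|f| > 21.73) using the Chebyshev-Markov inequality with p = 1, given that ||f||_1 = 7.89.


Chebyshev/Markov inequality: mu(|f| > eps) <= (||f||_p / eps)^p
Step 1: ||f||_1 / eps = 7.89 / 21.73 = 0.363092
Step 2: Raise to power p = 1:
  (0.363092)^1 = 0.363092
Step 3: Therefore mu(|f| > 21.73) <= 0.363092


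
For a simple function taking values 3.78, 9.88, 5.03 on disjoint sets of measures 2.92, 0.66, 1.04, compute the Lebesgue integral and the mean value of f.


Step 1: Integral = sum(value_i * measure_i)
= 3.78*2.92 + 9.88*0.66 + 5.03*1.04
= 11.0376 + 6.5208 + 5.2312
= 22.7896
Step 2: Total measure of domain = 2.92 + 0.66 + 1.04 = 4.62
Step 3: Average value = 22.7896 / 4.62 = 4.932814


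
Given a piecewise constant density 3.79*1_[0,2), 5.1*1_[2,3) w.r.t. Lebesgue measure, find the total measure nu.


Integrate each piece of the Radon-Nikodym derivative:
Step 1: integral_0^2 3.79 dx = 3.79*(2-0) = 3.79*2 = 7.58
Step 2: integral_2^3 5.1 dx = 5.1*(3-2) = 5.1*1 = 5.1
Total: 7.58 + 5.1 = 12.68


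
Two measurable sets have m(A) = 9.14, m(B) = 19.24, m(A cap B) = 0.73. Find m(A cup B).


By inclusion-exclusion: m(A u B) = m(A) + m(B) - m(A n B)
= 9.14 + 19.24 - 0.73
= 27.65


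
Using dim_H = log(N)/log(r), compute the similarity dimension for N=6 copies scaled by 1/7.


For a self-similar set with N copies scaled by 1/r:
dim_H = log(N)/log(r) = log(6)/log(7)
= 1.791759/1.94591
= 0.920782


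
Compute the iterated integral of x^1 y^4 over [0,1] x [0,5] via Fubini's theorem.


By Fubini's theorem, the double integral factors as a product of single integrals:
Step 1: integral_0^1 x^1 dx = [x^2/2] from 0 to 1
     = 1^2/2 = 0.5
Step 2: integral_0^5 y^4 dy = [y^5/5] from 0 to 5
     = 5^5/5 = 625
Step 3: Double integral = 0.5 * 625 = 312.5


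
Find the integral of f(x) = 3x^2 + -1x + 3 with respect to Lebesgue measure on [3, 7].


The Lebesgue integral of a Riemann-integrable function agrees with the Riemann integral.
Antiderivative F(x) = (3/3)x^3 + (-1/2)x^2 + 3x
F(7) = (3/3)*7^3 + (-1/2)*7^2 + 3*7
     = (3/3)*343 + (-1/2)*49 + 3*7
     = 343 + -24.5 + 21
     = 339.5
F(3) = 31.5
Integral = F(7) - F(3) = 339.5 - 31.5 = 308


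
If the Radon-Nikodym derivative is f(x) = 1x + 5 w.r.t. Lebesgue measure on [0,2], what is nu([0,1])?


nu(A) = integral_A (dnu/dmu) dmu = integral_0^1 (1x + 5) dx
Step 1: Antiderivative F(x) = (1/2)x^2 + 5x
Step 2: F(1) = (1/2)*1^2 + 5*1 = 0.5 + 5 = 5.5
Step 3: F(0) = (1/2)*0^2 + 5*0 = 0.0 + 0 = 0.0
Step 4: nu([0,1]) = F(1) - F(0) = 5.5 - 0.0 = 5.5


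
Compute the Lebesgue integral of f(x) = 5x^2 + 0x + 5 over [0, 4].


The Lebesgue integral of a Riemann-integrable function agrees with the Riemann integral.
Antiderivative F(x) = (5/3)x^3 + (0/2)x^2 + 5x
F(4) = (5/3)*4^3 + (0/2)*4^2 + 5*4
     = (5/3)*64 + (0/2)*16 + 5*4
     = 106.666667 + 0.0 + 20
     = 126.666667
F(0) = 0.0
Integral = F(4) - F(0) = 126.666667 - 0.0 = 126.666667


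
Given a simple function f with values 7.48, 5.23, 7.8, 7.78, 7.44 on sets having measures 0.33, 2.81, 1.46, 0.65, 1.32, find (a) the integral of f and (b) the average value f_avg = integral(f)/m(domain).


Step 1: Integral = sum(value_i * measure_i)
= 7.48*0.33 + 5.23*2.81 + 7.8*1.46 + 7.78*0.65 + 7.44*1.32
= 2.4684 + 14.6963 + 11.388 + 5.057 + 9.8208
= 43.4305
Step 2: Total measure of domain = 0.33 + 2.81 + 1.46 + 0.65 + 1.32 = 6.57
Step 3: Average value = 43.4305 / 6.57 = 6.610426


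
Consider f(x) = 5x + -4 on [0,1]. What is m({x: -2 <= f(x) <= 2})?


f^(-1)([-2, 2]) = {x : -2 <= 5x + -4 <= 2}
Solving: (-2 - -4)/5 <= x <= (2 - -4)/5
= [0.4, 1.2]
Intersecting with [0,1]: [0.4, 1]
Measure = 1 - 0.4 = 0.6


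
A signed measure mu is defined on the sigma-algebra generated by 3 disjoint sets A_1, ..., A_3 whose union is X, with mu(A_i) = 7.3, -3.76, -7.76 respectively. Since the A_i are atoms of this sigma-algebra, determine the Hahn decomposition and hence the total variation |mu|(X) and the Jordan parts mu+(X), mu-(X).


Step 1: Every measurable set is a union of atoms (the cells / points), so a Hahn decomposition is
  obtained by grouping atoms by sign: P = union of atoms with mu > 0, N = union of the remaining atoms.
  Atoms in P (indices): 1;  atoms in N (indices): 2, 3
  Positive values: 7.3
  Negative values: -3.76, -7.76
Step 2: mu+(X) = mu(P) = sum of positive atom values = 7.3
Step 3: mu-(X) = -mu(N) = sum of |negative atom values| = 11.52
Step 4: |mu|(X) = mu+(X) + mu-(X) = 7.3 + 11.52 = 18.82


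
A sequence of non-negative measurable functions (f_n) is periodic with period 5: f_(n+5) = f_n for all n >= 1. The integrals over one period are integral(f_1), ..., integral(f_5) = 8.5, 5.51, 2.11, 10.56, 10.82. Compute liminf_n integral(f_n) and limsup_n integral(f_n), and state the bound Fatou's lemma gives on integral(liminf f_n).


The sequence (integral(f_n)) is periodic with period 5, repeating the values 8.5, 5.51, 2.11, 10.56, 10.82 indefinitely.
Step 1: For a periodic sequence, every tail (a_m, a_(m+1), ...) contains all 5 period values infinitely often.
Step 2: Hence inf of every tail = min of the period values = min(8.5, 5.51, 2.11, 10.56, 10.82) = 2.11.
        liminf_n integral(f_n) = sup over m of (inf of tail from m) = 2.11.
Step 3: Similarly sup of every tail = max of the period values = 10.82.
        limsup_n integral(f_n) = 10.82.
Step 4: Fatou's lemma: integral(liminf_n f_n) <= liminf_n integral(f_n) = 2.11.
        So the integral of the pointwise liminf is at most 2.11.


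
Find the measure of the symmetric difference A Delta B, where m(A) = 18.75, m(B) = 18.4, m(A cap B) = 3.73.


m(A Delta B) = m(A) + m(B) - 2*m(A n B)
= 18.75 + 18.4 - 2*3.73
= 18.75 + 18.4 - 7.46
= 29.69


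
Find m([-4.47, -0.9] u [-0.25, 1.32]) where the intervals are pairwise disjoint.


For pairwise disjoint intervals, m(union) = sum of lengths.
= (-0.9 - -4.47) + (1.32 - -0.25)
= 3.57 + 1.57
= 5.14


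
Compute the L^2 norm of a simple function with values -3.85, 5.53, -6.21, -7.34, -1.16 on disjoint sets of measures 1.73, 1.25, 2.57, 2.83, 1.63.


Step 1: Compute |f_i|^2 for each value:
  |-3.85|^2 = 14.8225
  |5.53|^2 = 30.5809
  |-6.21|^2 = 38.5641
  |-7.34|^2 = 53.8756
  |-1.16|^2 = 1.3456
Step 2: Multiply by measures and sum:
  14.8225 * 1.73 = 25.642925
  30.5809 * 1.25 = 38.226125
  38.5641 * 2.57 = 99.109737
  53.8756 * 2.83 = 152.467948
  1.3456 * 1.63 = 2.193328
Sum = 25.642925 + 38.226125 + 99.109737 + 152.467948 + 2.193328 = 317.640063
Step 3: Take the p-th root:
||f||_2 = (317.640063)^(1/2) = 17.82246


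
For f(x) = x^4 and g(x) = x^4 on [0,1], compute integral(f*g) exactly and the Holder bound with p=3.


Step 1: Exact integral of f*g = integral(x^8, 0, 1) = 1/9
     = 0.111111
Step 2: Holder bound with p=3, q=1.5:
  ||f||_p = (integral x^12 dx)^(1/3) = (1/13)^(1/3) = 0.42529
  ||g||_q = (integral x^6 dx)^(1/1.5) = (1/7)^(1/1.5) = 0.273276
Step 3: Holder bound = ||f||_p * ||g||_q = 0.42529 * 0.273276 = 0.116222
Verification: 0.111111 <= 0.116222 (Holder holds)


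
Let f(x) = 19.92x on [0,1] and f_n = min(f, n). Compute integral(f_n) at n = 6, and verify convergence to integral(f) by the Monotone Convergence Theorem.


f(x) = 19.92x on [0,1]; f_n(x) = min(19.92x, n). At n = 6:
Step 1: f(x) reaches 6 at x = 6/19.92 = 0.301205
Step 2: integral(f_6) = integral(19.92x, 0, 0.301205) + integral(6, 0.301205, 1)
       = 19.92*0.301205^2/2 + 6*(1 - 0.301205)
       = 0.903614 + 4.192771
       = 5.096386
Step 3: As n -> infinity, f_n increases to f, so by MCT integral(f_n) -> integral(f) = 19.92/2 = 9.96.
Convergence: integral(f_6) = 5.096386 -> 9.96 as n -> infinity


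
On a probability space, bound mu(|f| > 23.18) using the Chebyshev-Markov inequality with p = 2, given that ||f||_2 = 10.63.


Chebyshev/Markov inequality: mu(|f| > eps) <= (||f||_p / eps)^p
Step 1: ||f||_2 / eps = 10.63 / 23.18 = 0.458585
Step 2: Raise to power p = 2:
  (0.458585)^2 = 0.2103
Step 3: Therefore mu(|f| > 23.18) <= 0.2103


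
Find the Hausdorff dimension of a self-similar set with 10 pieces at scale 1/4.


For a self-similar set with N copies scaled by 1/r:
dim_H = log(N)/log(r) = log(10)/log(4)
= 2.302585/1.386294
= 1.660964


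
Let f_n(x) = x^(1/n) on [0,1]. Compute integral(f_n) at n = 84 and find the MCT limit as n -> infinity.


At n = 84: f_84(x) = x^(1/84).
Step 1: integral(x^(1/84), 0, 1) = [x^(1/84+1) / (1/84+1)] from 0 to 1
     = 1 / (1/84 + 1) = 1 / ((84+1)/84) = 84/(84+1)
     = 84/85 = 0.988235
Step 2: As n -> infinity, f_n(x) = x^(1/n) -> 1 for x in (0,1], and f_n is increasing in n.
By MCT, lim_n integral(f_n) = integral(lim_n f_n) = integral(1, 0, 1) = 1.
Step 3: Verify convergence: 84/85 = 0.988235 -> 1


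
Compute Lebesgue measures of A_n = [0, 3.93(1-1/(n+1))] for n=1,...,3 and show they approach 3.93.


By continuity of measure from below: if A_n increases to A, then m(A_n) -> m(A).
Here A = [0, 3.93], so m(A) = 3.93
Step 1: a_1 = 3.93*(1 - 1/2) = 1.965, m(A_1) = 1.965
Step 2: a_2 = 3.93*(1 - 1/3) = 2.62, m(A_2) = 2.62
Step 3: a_3 = 3.93*(1 - 1/4) = 2.9475, m(A_3) = 2.9475
Limit: m(A_n) -> m([0,3.93]) = 3.93


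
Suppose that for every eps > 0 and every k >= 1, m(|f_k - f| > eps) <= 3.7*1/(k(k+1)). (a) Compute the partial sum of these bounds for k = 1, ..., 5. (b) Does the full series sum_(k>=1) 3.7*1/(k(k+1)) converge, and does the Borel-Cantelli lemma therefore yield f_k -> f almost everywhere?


Step 1: List the terms 3.7*1/(k(k+1)) for k = 1 to 5:
  k=1: 1.85
  k=2: 0.616667
  k=3: 0.308333
  k=4: 0.185
  k=5: 0.123333
Step 2: Partial sum = 1.85 + 0.616667 + 0.308333 + 0.185 + 0.123333
     = 3.083333
Step 3: The full series sum_(k>=1) 3.7*1/(k(k+1)) converges (telescoping series sum 1/(k(k+1)) = 1; a constant multiple of a convergent series converges).
Step 4: Fix eps > 0. Since sum_k m(|f_k - f| > eps) < infinity, the Borel-Cantelli lemma gives
        m(limsup_k {|f_k - f| > eps}) = 0, i.e. for a.e. x, |f_k(x) - f(x)| <= eps for all large k.
        Applying this with eps = 1/j for j = 1, 2, ... and intersecting the countably many full-measure sets,
        for a.e. x we get limsup_k |f_k(x) - f(x)| <= 1/j for every j, hence f_k -> f almost everywhere.
Conclusion: series converges; Borel-Cantelli yields f_k -> f a.e.


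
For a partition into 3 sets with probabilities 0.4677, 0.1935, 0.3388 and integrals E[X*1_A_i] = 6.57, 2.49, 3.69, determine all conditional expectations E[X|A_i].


For each cell A_i: E[X|A_i] = E[X*1_A_i] / P(A_i)
Step 1: E[X|A_1] = 6.57 / 0.4677 = 14.047466
Step 2: E[X|A_2] = 2.49 / 0.1935 = 12.868217
Step 3: E[X|A_3] = 3.69 / 0.3388 = 10.891381
Verification: E[X] = sum E[X*1_A_i] = 6.57 + 2.49 + 3.69 = 12.75


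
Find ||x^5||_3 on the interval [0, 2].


Step 1: ||f||_3 = (integral_0^2 |x^5|^3 dx)^(1/3)
     = (integral_0^2 x^15 dx)^(1/3)
Step 2: integral_0^2 x^15 dx = [x^16/(16)] from 0 to 2 = 2^16/16
     = 65536/16 = 4096
Step 3: ||f||_3 = (4096)^(1/3) = 16


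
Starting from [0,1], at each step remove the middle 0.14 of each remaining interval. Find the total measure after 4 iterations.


Step 1: At each step, fraction remaining = 1 - 0.14 = 0.86
Step 2: After 4 steps, measure = (0.86)^4
Step 3: Computing the power step by step:
  After step 1: 0.86
  After step 2: 0.7396
  After step 3: 0.636056
  After step 4: 0.547008
Result = 0.547008


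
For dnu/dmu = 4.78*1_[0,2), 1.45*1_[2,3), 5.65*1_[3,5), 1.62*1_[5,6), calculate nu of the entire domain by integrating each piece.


Integrate each piece of the Radon-Nikodym derivative:
Step 1: integral_0^2 4.78 dx = 4.78*(2-0) = 4.78*2 = 9.56
Step 2: integral_2^3 1.45 dx = 1.45*(3-2) = 1.45*1 = 1.45
Step 3: integral_3^5 5.65 dx = 5.65*(5-3) = 5.65*2 = 11.3
Step 4: integral_5^6 1.62 dx = 1.62*(6-5) = 1.62*1 = 1.62
Total: 9.56 + 1.45 + 11.3 + 1.62 = 23.93


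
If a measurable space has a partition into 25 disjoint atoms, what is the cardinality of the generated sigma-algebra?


Each element of the sigma-algebra is a union of some subset of the 25 atoms.
The number of such subsets is 2^25 = 33554432.


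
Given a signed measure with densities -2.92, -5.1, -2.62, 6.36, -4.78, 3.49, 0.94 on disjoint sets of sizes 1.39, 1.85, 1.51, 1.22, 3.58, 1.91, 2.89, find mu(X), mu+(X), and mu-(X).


Step 1: Compute signed measure on each set:
  Set 1: -2.92 * 1.39 = -4.0588
  Set 2: -5.1 * 1.85 = -9.435
  Set 3: -2.62 * 1.51 = -3.9562
  Set 4: 6.36 * 1.22 = 7.7592
  Set 5: -4.78 * 3.58 = -17.1124
  Set 6: 3.49 * 1.91 = 6.6659
  Set 7: 0.94 * 2.89 = 2.7166
Step 2: Total signed measure = (-4.0588) + (-9.435) + (-3.9562) + (7.7592) + (-17.1124) + (6.6659) + (2.7166)
     = -17.4207
Step 3: Positive part mu+(X) = sum of positive contributions = 17.1417
Step 4: Negative part mu-(X) = |sum of negative contributions| = 34.5624


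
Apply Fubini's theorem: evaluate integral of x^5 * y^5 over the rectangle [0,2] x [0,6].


By Fubini's theorem, the double integral factors as a product of single integrals:
Step 1: integral_0^2 x^5 dx = [x^6/6] from 0 to 2
     = 2^6/6 = 10.666667
Step 2: integral_0^6 y^5 dy = [y^6/6] from 0 to 6
     = 6^6/6 = 7776
Step 3: Double integral = 10.666667 * 7776 = 82944


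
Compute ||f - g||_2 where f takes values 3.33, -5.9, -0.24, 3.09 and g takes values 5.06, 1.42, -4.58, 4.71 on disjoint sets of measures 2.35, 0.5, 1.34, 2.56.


Step 1: Compute differences f_i - g_i:
  3.33 - 5.06 = -1.73
  -5.9 - 1.42 = -7.32
  -0.24 - -4.58 = 4.34
  3.09 - 4.71 = -1.62
Step 2: Compute |diff|^2 * measure for each set:
  |-1.73|^2 * 2.35 = 2.9929 * 2.35 = 7.033315
  |-7.32|^2 * 0.5 = 53.5824 * 0.5 = 26.7912
  |4.34|^2 * 1.34 = 18.8356 * 1.34 = 25.239704
  |-1.62|^2 * 2.56 = 2.6244 * 2.56 = 6.718464
Step 3: Sum = 65.782683
Step 4: ||f-g||_2 = (65.782683)^(1/2) = 8.110652


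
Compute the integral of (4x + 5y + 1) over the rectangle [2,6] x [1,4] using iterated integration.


By Fubini, integrate in x first, then y.
Step 1: Fix y, integrate over x in [2,6]:
  integral(4x + 5y + 1, x=2..6)
  = 4*(6^2 - 2^2)/2 + (5y + 1)*(6 - 2)
  = 64 + (5y + 1)*4
  = 64 + 20y + 4
  = 68 + 20y
Step 2: Integrate over y in [1,4]:
  integral(68 + 20y, y=1..4)
  = 68*3 + 20*(4^2 - 1^2)/2
  = 204 + 150
  = 354


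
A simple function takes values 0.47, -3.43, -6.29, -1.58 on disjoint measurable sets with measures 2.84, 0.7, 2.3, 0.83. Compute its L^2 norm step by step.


Step 1: Compute |f_i|^2 for each value:
  |0.47|^2 = 0.2209
  |-3.43|^2 = 11.7649
  |-6.29|^2 = 39.5641
  |-1.58|^2 = 2.4964
Step 2: Multiply by measures and sum:
  0.2209 * 2.84 = 0.627356
  11.7649 * 0.7 = 8.23543
  39.5641 * 2.3 = 90.99743
  2.4964 * 0.83 = 2.072012
Sum = 0.627356 + 8.23543 + 90.99743 + 2.072012 = 101.932228
Step 3: Take the p-th root:
||f||_2 = (101.932228)^(1/2) = 10.096149


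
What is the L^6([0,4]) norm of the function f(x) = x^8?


Step 1: ||f||_6 = (integral_0^4 |x^8|^6 dx)^(1/6)
     = (integral_0^4 x^48 dx)^(1/6)
Step 2: integral_0^4 x^48 dx = [x^49/(49)] from 0 to 4 = 4^49/49
     = 316912650057057350374175801344/49 = 6.467605e+27
Step 3: ||f||_6 = (6.467605e+27)^(1/6) = 43164.221834


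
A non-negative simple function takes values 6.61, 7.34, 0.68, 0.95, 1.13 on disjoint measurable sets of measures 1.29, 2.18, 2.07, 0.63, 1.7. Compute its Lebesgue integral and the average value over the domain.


Step 1: Integral = sum(value_i * measure_i)
= 6.61*1.29 + 7.34*2.18 + 0.68*2.07 + 0.95*0.63 + 1.13*1.7
= 8.5269 + 16.0012 + 1.4076 + 0.5985 + 1.921
= 28.4552
Step 2: Total measure of domain = 1.29 + 2.18 + 2.07 + 0.63 + 1.7 = 7.87
Step 3: Average value = 28.4552 / 7.87 = 3.615654


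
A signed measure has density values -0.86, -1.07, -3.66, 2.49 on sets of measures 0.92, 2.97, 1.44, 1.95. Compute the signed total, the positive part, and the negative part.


Step 1: Compute signed measure on each set:
  Set 1: -0.86 * 0.92 = -0.7912
  Set 2: -1.07 * 2.97 = -3.1779
  Set 3: -3.66 * 1.44 = -5.2704
  Set 4: 2.49 * 1.95 = 4.8555
Step 2: Total signed measure = (-0.7912) + (-3.1779) + (-5.2704) + (4.8555)
     = -4.384
Step 3: Positive part mu+(X) = sum of positive contributions = 4.8555
Step 4: Negative part mu-(X) = |sum of negative contributions| = 9.2395


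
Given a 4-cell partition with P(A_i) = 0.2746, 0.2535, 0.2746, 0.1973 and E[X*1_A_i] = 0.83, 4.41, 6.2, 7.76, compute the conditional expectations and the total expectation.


For each cell A_i: E[X|A_i] = E[X*1_A_i] / P(A_i)
Step 1: E[X|A_1] = 0.83 / 0.2746 = 3.022578
Step 2: E[X|A_2] = 4.41 / 0.2535 = 17.39645
Step 3: E[X|A_3] = 6.2 / 0.2746 = 22.578296
Step 4: E[X|A_4] = 7.76 / 0.1973 = 39.330968
Verification: E[X] = sum E[X*1_A_i] = 0.83 + 4.41 + 6.2 + 7.76 = 19.2


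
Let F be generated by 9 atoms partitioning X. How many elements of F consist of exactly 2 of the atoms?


Each element of F is a union of some subset of the 9 atoms.
Elements that are unions of exactly 2 atoms correspond to 2-element subsets of the 9 atoms.
Count = C(9, 2) = 9! / (2! * 7!) = 36.


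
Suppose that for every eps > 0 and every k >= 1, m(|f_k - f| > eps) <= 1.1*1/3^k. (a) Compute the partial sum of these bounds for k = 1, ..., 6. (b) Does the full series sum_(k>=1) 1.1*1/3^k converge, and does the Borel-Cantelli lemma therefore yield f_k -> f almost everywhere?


Step 1: List the terms 1.1*1/3^k for k = 1 to 6:
  k=1: 0.366667
  k=2: 0.122222
  k=3: 0.040741
  k=4: 0.01358
  k=5: 0.004527
  k=6: 0.001509
Step 2: Partial sum = 0.366667 + 0.122222 + 0.040741 + 0.01358 + 0.004527 + 0.001509
     = 0.549246
Step 3: The full series sum_(k>=1) 1.1*1/3^k converges (geometric series with ratio 1/3 < 1; a constant multiple of a convergent series converges).
Step 4: Fix eps > 0. Since sum_k m(|f_k - f| > eps) < infinity, the Borel-Cantelli lemma gives
        m(limsup_k {|f_k - f| > eps}) = 0, i.e. for a.e. x, |f_k(x) - f(x)| <= eps for all large k.
        Applying this with eps = 1/j for j = 1, 2, ... and intersecting the countably many full-measure sets,
        for a.e. x we get limsup_k |f_k(x) - f(x)| <= 1/j for every j, hence f_k -> f almost everywhere.
Conclusion: series converges; Borel-Cantelli yields f_k -> f a.e.


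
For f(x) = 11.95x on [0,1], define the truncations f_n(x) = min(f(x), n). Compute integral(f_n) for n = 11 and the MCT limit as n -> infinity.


f(x) = 11.95x on [0,1]; f_n(x) = min(11.95x, n). At n = 11:
Step 1: f(x) reaches 11 at x = 11/11.95 = 0.920502
Step 2: integral(f_11) = integral(11.95x, 0, 0.920502) + integral(11, 0.920502, 1)
       = 11.95*0.920502^2/2 + 11*(1 - 0.920502)
       = 5.062762 + 0.874477
       = 5.937238
Step 3: As n -> infinity, f_n increases to f, so by MCT integral(f_n) -> integral(f) = 11.95/2 = 5.975.
Convergence: integral(f_11) = 5.937238 -> 5.975 as n -> infinity


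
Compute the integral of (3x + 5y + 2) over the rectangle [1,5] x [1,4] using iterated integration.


By Fubini, integrate in x first, then y.
Step 1: Fix y, integrate over x in [1,5]:
  integral(3x + 5y + 2, x=1..5)
  = 3*(5^2 - 1^2)/2 + (5y + 2)*(5 - 1)
  = 36 + (5y + 2)*4
  = 36 + 20y + 8
  = 44 + 20y
Step 2: Integrate over y in [1,4]:
  integral(44 + 20y, y=1..4)
  = 44*3 + 20*(4^2 - 1^2)/2
  = 132 + 150
  = 282


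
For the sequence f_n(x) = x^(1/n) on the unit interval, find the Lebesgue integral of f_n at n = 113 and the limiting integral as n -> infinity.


At n = 113: f_113(x) = x^(1/113).
Step 1: integral(x^(1/113), 0, 1) = [x^(1/113+1) / (1/113+1)] from 0 to 1
     = 1 / (1/113 + 1) = 1 / ((113+1)/113) = 113/(113+1)
     = 113/114 = 0.991228
Step 2: As n -> infinity, f_n(x) = x^(1/n) -> 1 for x in (0,1], and f_n is increasing in n.
By MCT, lim_n integral(f_n) = integral(lim_n f_n) = integral(1, 0, 1) = 1.
Step 3: Verify convergence: 113/114 = 0.991228 -> 1


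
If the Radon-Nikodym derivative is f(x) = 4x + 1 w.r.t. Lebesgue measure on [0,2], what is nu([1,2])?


nu(A) = integral_A (dnu/dmu) dmu = integral_1^2 (4x + 1) dx
Step 1: Antiderivative F(x) = (4/2)x^2 + 1x
Step 2: F(2) = (4/2)*2^2 + 1*2 = 8 + 2 = 10
Step 3: F(1) = (4/2)*1^2 + 1*1 = 2 + 1 = 3
Step 4: nu([1,2]) = F(2) - F(1) = 10 - 3 = 7


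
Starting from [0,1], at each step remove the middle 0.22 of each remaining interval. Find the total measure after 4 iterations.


Step 1: At each step, fraction remaining = 1 - 0.22 = 0.78
Step 2: After 4 steps, measure = (0.78)^4
Step 3: Computing the power step by step:
  After step 1: 0.78
  After step 2: 0.6084
  After step 3: 0.474552
  After step 4: 0.370151
Result = 0.370151


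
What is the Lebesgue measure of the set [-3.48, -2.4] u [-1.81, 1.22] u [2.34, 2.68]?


For pairwise disjoint intervals, m(union) = sum of lengths.
= (-2.4 - -3.48) + (1.22 - -1.81) + (2.68 - 2.34)
= 1.08 + 3.03 + 0.34
= 4.45


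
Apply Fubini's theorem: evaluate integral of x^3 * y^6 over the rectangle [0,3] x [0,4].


By Fubini's theorem, the double integral factors as a product of single integrals:
Step 1: integral_0^3 x^3 dx = [x^4/4] from 0 to 3
     = 3^4/4 = 20.25
Step 2: integral_0^4 y^6 dy = [y^7/7] from 0 to 4
     = 4^7/7 = 2340.571429
Step 3: Double integral = 20.25 * 2340.571429 = 47396.571429


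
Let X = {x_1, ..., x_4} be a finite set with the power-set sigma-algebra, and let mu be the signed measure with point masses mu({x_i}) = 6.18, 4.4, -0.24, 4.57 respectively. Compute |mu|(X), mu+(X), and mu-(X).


Step 1: Every measurable set is a union of atoms (the cells / points), so a Hahn decomposition is
  obtained by grouping atoms by sign: P = union of atoms with mu > 0, N = union of the remaining atoms.
  Atoms in P (indices): 1, 2, 4;  atoms in N (indices): 3
  Positive values: 6.18, 4.4, 4.57
  Negative values: -0.24
Step 2: mu+(X) = mu(P) = sum of positive atom values = 15.15
Step 3: mu-(X) = -mu(N) = sum of |negative atom values| = 0.24
Step 4: |mu|(X) = mu+(X) + mu-(X) = 15.15 + 0.24 = 15.39


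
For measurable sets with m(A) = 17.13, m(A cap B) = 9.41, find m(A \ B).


m(A \ B) = m(A) - m(A n B)
= 17.13 - 9.41
= 7.72


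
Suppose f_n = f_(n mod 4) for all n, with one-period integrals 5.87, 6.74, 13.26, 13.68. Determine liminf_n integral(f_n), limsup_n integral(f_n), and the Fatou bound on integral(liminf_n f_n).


The sequence (integral(f_n)) is periodic with period 4, repeating the values 5.87, 6.74, 13.26, 13.68 indefinitely.
Step 1: For a periodic sequence, every tail (a_m, a_(m+1), ...) contains all 4 period values infinitely often.
Step 2: Hence inf of every tail = min of the period values = min(5.87, 6.74, 13.26, 13.68) = 5.87.
        liminf_n integral(f_n) = sup over m of (inf of tail from m) = 5.87.
Step 3: Similarly sup of every tail = max of the period values = 13.68.
        limsup_n integral(f_n) = 13.68.
Step 4: Fatou's lemma: integral(liminf_n f_n) <= liminf_n integral(f_n) = 5.87.
        So the integral of the pointwise liminf is at most 5.87.


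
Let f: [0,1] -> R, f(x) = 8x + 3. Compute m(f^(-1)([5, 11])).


f^(-1)([5, 11]) = {x : 5 <= 8x + 3 <= 11}
Solving: (5 - 3)/8 <= x <= (11 - 3)/8
= [0.25, 1]
Intersecting with [0,1]: [0.25, 1]
Measure = 1 - 0.25 = 0.75


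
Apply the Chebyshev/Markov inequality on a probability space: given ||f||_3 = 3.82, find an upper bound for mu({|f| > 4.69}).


Chebyshev/Markov inequality: mu(|f| > eps) <= (||f||_p / eps)^p
Step 1: ||f||_3 / eps = 3.82 / 4.69 = 0.814499
Step 2: Raise to power p = 3:
  (0.814499)^3 = 0.540346
Step 3: Therefore mu(|f| > 4.69) <= 0.540346


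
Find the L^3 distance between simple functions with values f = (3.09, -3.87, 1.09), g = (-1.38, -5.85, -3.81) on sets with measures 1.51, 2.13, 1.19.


Step 1: Compute differences f_i - g_i:
  3.09 - -1.38 = 4.47
  -3.87 - -5.85 = 1.98
  1.09 - -3.81 = 4.9
Step 2: Compute |diff|^3 * measure for each set:
  |4.47|^3 * 1.51 = 89.314623 * 1.51 = 134.865081
  |1.98|^3 * 2.13 = 7.762392 * 2.13 = 16.533895
  |4.9|^3 * 1.19 = 117.649 * 1.19 = 140.00231
Step 3: Sum = 291.401286
Step 4: ||f-g||_3 = (291.401286)^(1/3) = 6.62975


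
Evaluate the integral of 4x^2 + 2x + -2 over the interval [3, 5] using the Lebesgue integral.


The Lebesgue integral of a Riemann-integrable function agrees with the Riemann integral.
Antiderivative F(x) = (4/3)x^3 + (2/2)x^2 + -2x
F(5) = (4/3)*5^3 + (2/2)*5^2 + -2*5
     = (4/3)*125 + (2/2)*25 + -2*5
     = 166.666667 + 25 + -10
     = 181.666667
F(3) = 39
Integral = F(5) - F(3) = 181.666667 - 39 = 142.666667


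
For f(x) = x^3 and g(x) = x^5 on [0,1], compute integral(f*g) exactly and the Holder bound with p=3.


Step 1: Exact integral of f*g = integral(x^8, 0, 1) = 1/9
     = 0.111111
Step 2: Holder bound with p=3, q=1.5:
  ||f||_p = (integral x^9 dx)^(1/3) = (1/10)^(1/3) = 0.464159
  ||g||_q = (integral x^7.5 dx)^(1/1.5) = (1/8.5)^(1/1.5) = 0.240097
Step 3: Holder bound = ||f||_p * ||g||_q = 0.464159 * 0.240097 = 0.111443
Verification: 0.111111 <= 0.111443 (Holder holds)


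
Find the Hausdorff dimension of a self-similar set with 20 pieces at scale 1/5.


For a self-similar set with N copies scaled by 1/r:
dim_H = log(N)/log(r) = log(20)/log(5)
= 2.995732/1.609438
= 1.861353


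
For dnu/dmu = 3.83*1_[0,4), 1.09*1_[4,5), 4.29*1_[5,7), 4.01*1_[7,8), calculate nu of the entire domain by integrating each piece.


Integrate each piece of the Radon-Nikodym derivative:
Step 1: integral_0^4 3.83 dx = 3.83*(4-0) = 3.83*4 = 15.32
Step 2: integral_4^5 1.09 dx = 1.09*(5-4) = 1.09*1 = 1.09
Step 3: integral_5^7 4.29 dx = 4.29*(7-5) = 4.29*2 = 8.58
Step 4: integral_7^8 4.01 dx = 4.01*(8-7) = 4.01*1 = 4.01
Total: 15.32 + 1.09 + 8.58 + 4.01 = 29


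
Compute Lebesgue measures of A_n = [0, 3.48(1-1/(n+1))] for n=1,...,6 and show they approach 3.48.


By continuity of measure from below: if A_n increases to A, then m(A_n) -> m(A).
Here A = [0, 3.48], so m(A) = 3.48
Step 1: a_1 = 3.48*(1 - 1/2) = 1.74, m(A_1) = 1.74
Step 2: a_2 = 3.48*(1 - 1/3) = 2.32, m(A_2) = 2.32
Step 3: a_3 = 3.48*(1 - 1/4) = 2.61, m(A_3) = 2.61
Step 4: a_4 = 3.48*(1 - 1/5) = 2.784, m(A_4) = 2.784
Step 5: a_5 = 3.48*(1 - 1/6) = 2.9, m(A_5) = 2.9
Step 6: a_6 = 3.48*(1 - 1/7) = 2.9829, m(A_6) = 2.9829
Limit: m(A_n) -> m([0,3.48]) = 3.48


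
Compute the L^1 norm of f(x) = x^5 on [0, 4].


Step 1: ||f||_1 = (integral_0^4 |x^5|^1 dx)^(1/1)
     = (integral_0^4 x^5 dx)^(1/1)
Step 2: integral_0^4 x^5 dx = [x^6/(6)] from 0 to 4 = 4^6/6
     = 4096/6 = 682.666667
Step 3: ||f||_1 = (682.666667)^(1/1) = 682.666667


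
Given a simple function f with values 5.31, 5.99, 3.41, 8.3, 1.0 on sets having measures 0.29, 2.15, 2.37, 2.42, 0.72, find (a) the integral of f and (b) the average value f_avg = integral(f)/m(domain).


Step 1: Integral = sum(value_i * measure_i)
= 5.31*0.29 + 5.99*2.15 + 3.41*2.37 + 8.3*2.42 + 1.0*0.72
= 1.5399 + 12.8785 + 8.0817 + 20.086 + 0.72
= 43.3061
Step 2: Total measure of domain = 0.29 + 2.15 + 2.37 + 2.42 + 0.72 = 7.95
Step 3: Average value = 43.3061 / 7.95 = 5.447308


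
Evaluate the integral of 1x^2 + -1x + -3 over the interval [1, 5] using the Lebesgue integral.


The Lebesgue integral of a Riemann-integrable function agrees with the Riemann integral.
Antiderivative F(x) = (1/3)x^3 + (-1/2)x^2 + -3x
F(5) = (1/3)*5^3 + (-1/2)*5^2 + -3*5
     = (1/3)*125 + (-1/2)*25 + -3*5
     = 41.666667 + -12.5 + -15
     = 14.166667
F(1) = -3.166667
Integral = F(5) - F(1) = 14.166667 - -3.166667 = 17.333333


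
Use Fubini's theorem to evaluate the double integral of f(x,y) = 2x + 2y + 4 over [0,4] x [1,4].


By Fubini, integrate in x first, then y.
Step 1: Fix y, integrate over x in [0,4]:
  integral(2x + 2y + 4, x=0..4)
  = 2*(4^2 - 0^2)/2 + (2y + 4)*(4 - 0)
  = 16 + (2y + 4)*4
  = 16 + 8y + 16
  = 32 + 8y
Step 2: Integrate over y in [1,4]:
  integral(32 + 8y, y=1..4)
  = 32*3 + 8*(4^2 - 1^2)/2
  = 96 + 60
  = 156


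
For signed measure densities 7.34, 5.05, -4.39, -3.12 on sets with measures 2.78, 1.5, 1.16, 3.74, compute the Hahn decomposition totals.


Step 1: Compute signed measure on each set:
  Set 1: 7.34 * 2.78 = 20.4052
  Set 2: 5.05 * 1.5 = 7.575
  Set 3: -4.39 * 1.16 = -5.0924
  Set 4: -3.12 * 3.74 = -11.6688
Step 2: Total signed measure = (20.4052) + (7.575) + (-5.0924) + (-11.6688)
     = 11.219
Step 3: Positive part mu+(X) = sum of positive contributions = 27.9802
Step 4: Negative part mu-(X) = |sum of negative contributions| = 16.7612


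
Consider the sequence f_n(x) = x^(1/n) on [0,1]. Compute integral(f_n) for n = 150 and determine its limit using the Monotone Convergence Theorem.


At n = 150: f_150(x) = x^(1/150).
Step 1: integral(x^(1/150), 0, 1) = [x^(1/150+1) / (1/150+1)] from 0 to 1
     = 1 / (1/150 + 1) = 1 / ((150+1)/150) = 150/(150+1)
     = 150/151 = 0.993377
Step 2: As n -> infinity, f_n(x) = x^(1/n) -> 1 for x in (0,1], and f_n is increasing in n.
By MCT, lim_n integral(f_n) = integral(lim_n f_n) = integral(1, 0, 1) = 1.
Step 3: Verify convergence: 150/151 = 0.993377 -> 1


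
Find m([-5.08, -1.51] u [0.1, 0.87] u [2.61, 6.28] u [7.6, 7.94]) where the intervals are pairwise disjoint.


For pairwise disjoint intervals, m(union) = sum of lengths.
= (-1.51 - -5.08) + (0.87 - 0.1) + (6.28 - 2.61) + (7.94 - 7.6)
= 3.57 + 0.77 + 3.67 + 0.34
= 8.35


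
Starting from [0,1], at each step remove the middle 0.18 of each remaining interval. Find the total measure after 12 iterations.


Step 1: At each step, fraction remaining = 1 - 0.18 = 0.82
Step 2: After 12 steps, measure = (0.82)^12
Result = 0.09242


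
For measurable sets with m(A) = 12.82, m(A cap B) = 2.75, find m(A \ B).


m(A \ B) = m(A) - m(A n B)
= 12.82 - 2.75
= 10.07


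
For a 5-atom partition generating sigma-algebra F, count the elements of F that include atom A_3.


Each element of F is a union of some subset S of the 5 atoms.
The element contains A_3 iff A_3 is in S.
So we count subsets S of {A_1,...,A_5} with A_3 in S: choose freely among the other 4 atoms.
Count = 2^(5-1) = 2^4 = 16.


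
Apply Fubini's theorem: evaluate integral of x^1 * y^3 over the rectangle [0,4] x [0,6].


By Fubini's theorem, the double integral factors as a product of single integrals:
Step 1: integral_0^4 x^1 dx = [x^2/2] from 0 to 4
     = 4^2/2 = 8
Step 2: integral_0^6 y^3 dy = [y^4/4] from 0 to 6
     = 6^4/4 = 324
Step 3: Double integral = 8 * 324 = 2592


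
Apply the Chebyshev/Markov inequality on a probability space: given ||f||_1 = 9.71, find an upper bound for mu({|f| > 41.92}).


Chebyshev/Markov inequality: mu(|f| > eps) <= (||f||_p / eps)^p
Step 1: ||f||_1 / eps = 9.71 / 41.92 = 0.231632
Step 2: Raise to power p = 1:
  (0.231632)^1 = 0.231632
Step 3: Therefore mu(|f| > 41.92) <= 0.231632


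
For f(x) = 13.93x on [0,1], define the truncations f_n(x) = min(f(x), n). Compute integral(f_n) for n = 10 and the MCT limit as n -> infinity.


f(x) = 13.93x on [0,1]; f_n(x) = min(13.93x, n). At n = 10:
Step 1: f(x) reaches 10 at x = 10/13.93 = 0.717875
Step 2: integral(f_10) = integral(13.93x, 0, 0.717875) + integral(10, 0.717875, 1)
       = 13.93*0.717875^2/2 + 10*(1 - 0.717875)
       = 3.589375 + 2.821249
       = 6.410625
Step 3: As n -> infinity, f_n increases to f, so by MCT integral(f_n) -> integral(f) = 13.93/2 = 6.965.
Convergence: integral(f_10) = 6.410625 -> 6.965 as n -> infinity


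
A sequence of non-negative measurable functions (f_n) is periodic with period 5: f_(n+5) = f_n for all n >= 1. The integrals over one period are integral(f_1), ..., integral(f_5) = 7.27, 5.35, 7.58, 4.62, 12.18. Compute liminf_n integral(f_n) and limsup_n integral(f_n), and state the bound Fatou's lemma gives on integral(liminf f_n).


The sequence (integral(f_n)) is periodic with period 5, repeating the values 7.27, 5.35, 7.58, 4.62, 12.18 indefinitely.
Step 1: For a periodic sequence, every tail (a_m, a_(m+1), ...) contains all 5 period values infinitely often.
Step 2: Hence inf of every tail = min of the period values = min(7.27, 5.35, 7.58, 4.62, 12.18) = 4.62.
        liminf_n integral(f_n) = sup over m of (inf of tail from m) = 4.62.
Step 3: Similarly sup of every tail = max of the period values = 12.18.
        limsup_n integral(f_n) = 12.18.
Step 4: Fatou's lemma: integral(liminf_n f_n) <= liminf_n integral(f_n) = 4.62.
        So the integral of the pointwise liminf is at most 4.62.


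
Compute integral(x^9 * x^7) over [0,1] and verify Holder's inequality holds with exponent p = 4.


Step 1: Exact integral of f*g = integral(x^16, 0, 1) = 1/17
     = 0.058824
Step 2: Holder bound with p=4, q=1.333333:
  ||f||_p = (integral x^36 dx)^(1/4) = (1/37)^(1/4) = 0.405461
  ||g||_q = (integral x^9.333333 dx)^(1/1.333333) = (1/10.333333)^(1/1.333333) = 0.173508
Step 3: Holder bound = ||f||_p * ||g||_q = 0.405461 * 0.173508 = 0.070351
Verification: 0.058824 <= 0.070351 (Holder holds)


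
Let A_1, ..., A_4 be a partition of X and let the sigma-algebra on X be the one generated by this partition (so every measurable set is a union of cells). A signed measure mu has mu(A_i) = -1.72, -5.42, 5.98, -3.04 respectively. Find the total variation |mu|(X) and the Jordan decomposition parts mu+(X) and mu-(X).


Step 1: Every measurable set is a union of atoms (the cells / points), so a Hahn decomposition is
  obtained by grouping atoms by sign: P = union of atoms with mu > 0, N = union of the remaining atoms.
  Atoms in P (indices): 3;  atoms in N (indices): 1, 2, 4
  Positive values: 5.98
  Negative values: -1.72, -5.42, -3.04
Step 2: mu+(X) = mu(P) = sum of positive atom values = 5.98
Step 3: mu-(X) = -mu(N) = sum of |negative atom values| = 10.18
Step 4: |mu|(X) = mu+(X) + mu-(X) = 5.98 + 10.18 = 16.16
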